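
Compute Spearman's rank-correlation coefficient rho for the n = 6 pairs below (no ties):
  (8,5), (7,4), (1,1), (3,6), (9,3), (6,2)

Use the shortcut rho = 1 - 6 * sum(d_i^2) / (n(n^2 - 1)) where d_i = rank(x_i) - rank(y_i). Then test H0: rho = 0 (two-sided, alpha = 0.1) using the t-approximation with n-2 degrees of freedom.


Step 1: Rank x and y separately (midranks; no ties here).
rank(x): 8->5, 7->4, 1->1, 3->2, 9->6, 6->3
rank(y): 5->5, 4->4, 1->1, 6->6, 3->3, 2->2
Step 2: d_i = R_x(i) - R_y(i); compute d_i^2.
  (5-5)^2=0, (4-4)^2=0, (1-1)^2=0, (2-6)^2=16, (6-3)^2=9, (3-2)^2=1
sum(d^2) = 26.
Step 3: rho = 1 - 6*26 / (6*(6^2 - 1)) = 1 - 156/210 = 0.257143.
Step 4: Under H0, t = rho * sqrt((n-2)/(1-rho^2)) = 0.5322 ~ t(4).
Step 5: Two-sided p-value from the t-distribution with 4 df = 0.622787.
Step 6: alpha = 0.1. fail to reject H0.

rho = 0.2571, p = 0.622787, fail to reject H0 at alpha = 0.1.


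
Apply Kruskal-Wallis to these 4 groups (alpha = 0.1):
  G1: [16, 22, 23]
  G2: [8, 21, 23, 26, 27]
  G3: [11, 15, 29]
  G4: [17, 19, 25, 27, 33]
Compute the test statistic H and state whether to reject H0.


Step 1: Combine all N = 16 observations and assign midranks.
sorted (value, group, rank): (8,G2,1), (11,G3,2), (15,G3,3), (16,G1,4), (17,G4,5), (19,G4,6), (21,G2,7), (22,G1,8), (23,G1,9.5), (23,G2,9.5), (25,G4,11), (26,G2,12), (27,G2,13.5), (27,G4,13.5), (29,G3,15), (33,G4,16)
Step 2: Sum ranks within each group.
R_1 = 21.5 (n_1 = 3)
R_2 = 43 (n_2 = 5)
R_3 = 20 (n_3 = 3)
R_4 = 51.5 (n_4 = 5)
Step 3: H = 12/(N(N+1)) * sum(R_i^2/n_i) - 3(N+1)
     = 12/(16*17) * (21.5^2/3 + 43^2/5 + 20^2/3 + 51.5^2/5) - 3*17
     = 0.044118 * 1187.67 - 51
     = 1.397059.
Step 4: Ties present; correction factor C = 1 - 12/(16^3 - 16) = 0.997059. Corrected H = 1.397059 / 0.997059 = 1.401180.
Step 5: Under H0, H ~ chi^2(3); p-value = 0.705258.
Step 6: alpha = 0.1. fail to reject H0.

H = 1.4012, df = 3, p = 0.705258, fail to reject H0.


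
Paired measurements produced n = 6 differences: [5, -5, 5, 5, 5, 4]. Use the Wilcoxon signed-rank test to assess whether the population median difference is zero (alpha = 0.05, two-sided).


Step 1: Drop any zero differences (none here) and take |d_i|.
|d| = [5, 5, 5, 5, 5, 4]
Step 2: Midrank |d_i| (ties get averaged ranks).
ranks: |5|->4, |5|->4, |5|->4, |5|->4, |5|->4, |4|->1
Step 3: Attach original signs; sum ranks with positive sign and with negative sign.
W+ = 4 + 4 + 4 + 4 + 1 = 17
W- = 4 = 4
(Check: W+ + W- = 21 should equal n(n+1)/2 = 21.)
Step 4: Test statistic W = min(W+, W-) = 4.
Step 5: Ties in |d|, so use the tie-corrected normal approximation.
        E[W] = n(n+1)/4 = 6*7/4 = 10.5.
        Tie groups: |d|=5 (t=5); sum(t^3 - t) = 120.
        Var[W] = n(n+1)(2n+1)/24 - sum(t^3-t)/48 = 546/24 - 120/48 = 20.25.
        z = (W - E[W]) / sqrt(Var[W]) = (4 - 10.5) / 4.5000 = -1.4444.
        Two-sided p = 2*Phi(z) = 0.148614.
Step 6: alpha = 0.05. fail to reject H0.

W+ = 17, W- = 4, W = min = 4, p = 0.148614, fail to reject H0.


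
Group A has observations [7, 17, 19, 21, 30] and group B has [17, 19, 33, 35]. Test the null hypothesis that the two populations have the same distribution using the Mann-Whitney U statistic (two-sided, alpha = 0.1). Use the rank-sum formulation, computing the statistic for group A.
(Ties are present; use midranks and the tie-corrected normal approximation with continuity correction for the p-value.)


Step 1: Combine and sort all 9 observations; assign midranks.
sorted (value, group): (7,X), (17,X), (17,Y), (19,X), (19,Y), (21,X), (30,X), (33,Y), (35,Y)
ranks: 7->1, 17->2.5, 17->2.5, 19->4.5, 19->4.5, 21->6, 30->7, 33->8, 35->9
Step 2: Rank sum for X: R1 = 1 + 2.5 + 4.5 + 6 + 7 = 21.
Step 3: U_X = R1 - n1(n1+1)/2 = 21 - 5*6/2 = 21 - 15 = 6.
       U_Y = n1*n2 - U_X = 20 - 6 = 14.
Step 4: Ties are present, so use the tie-corrected normal approximation (with continuity correction) for the p-value.
Step 5: p-value = 0.387282; compare to alpha = 0.1. fail to reject H0.

U_X = 6, p = 0.387282, fail to reject H0 at alpha = 0.1.


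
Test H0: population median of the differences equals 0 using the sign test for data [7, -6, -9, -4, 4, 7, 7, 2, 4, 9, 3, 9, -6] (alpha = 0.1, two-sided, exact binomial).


Step 1: Discard zero differences. Original n = 13; n_eff = number of nonzero differences = 13.
Nonzero differences (with sign): +7, -6, -9, -4, +4, +7, +7, +2, +4, +9, +3, +9, -6
Step 2: Count signs: positive = 9, negative = 4.
Step 3: Under H0: P(positive) = 0.5, so the number of positives S ~ Bin(13, 0.5).
Step 4: Two-sided exact p-value = sum of Bin(13,0.5) probabilities at or below the observed probability = 0.266846.
Step 5: alpha = 0.1. fail to reject H0.

n_eff = 13, pos = 9, neg = 4, p = 0.266846, fail to reject H0.


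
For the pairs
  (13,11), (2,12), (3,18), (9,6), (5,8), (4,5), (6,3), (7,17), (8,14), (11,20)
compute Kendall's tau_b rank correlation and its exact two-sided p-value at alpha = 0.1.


Step 1: Enumerate the 45 unordered pairs (i,j) with i<j and classify each by sign(x_j-x_i) * sign(y_j-y_i).
  (1,2):dx=-11,dy=+1->D; (1,3):dx=-10,dy=+7->D; (1,4):dx=-4,dy=-5->C; (1,5):dx=-8,dy=-3->C
  (1,6):dx=-9,dy=-6->C; (1,7):dx=-7,dy=-8->C; (1,8):dx=-6,dy=+6->D; (1,9):dx=-5,dy=+3->D
  (1,10):dx=-2,dy=+9->D; (2,3):dx=+1,dy=+6->C; (2,4):dx=+7,dy=-6->D; (2,5):dx=+3,dy=-4->D
  (2,6):dx=+2,dy=-7->D; (2,7):dx=+4,dy=-9->D; (2,8):dx=+5,dy=+5->C; (2,9):dx=+6,dy=+2->C
  (2,10):dx=+9,dy=+8->C; (3,4):dx=+6,dy=-12->D; (3,5):dx=+2,dy=-10->D; (3,6):dx=+1,dy=-13->D
  (3,7):dx=+3,dy=-15->D; (3,8):dx=+4,dy=-1->D; (3,9):dx=+5,dy=-4->D; (3,10):dx=+8,dy=+2->C
  (4,5):dx=-4,dy=+2->D; (4,6):dx=-5,dy=-1->C; (4,7):dx=-3,dy=-3->C; (4,8):dx=-2,dy=+11->D
  (4,9):dx=-1,dy=+8->D; (4,10):dx=+2,dy=+14->C; (5,6):dx=-1,dy=-3->C; (5,7):dx=+1,dy=-5->D
  (5,8):dx=+2,dy=+9->C; (5,9):dx=+3,dy=+6->C; (5,10):dx=+6,dy=+12->C; (6,7):dx=+2,dy=-2->D
  (6,8):dx=+3,dy=+12->C; (6,9):dx=+4,dy=+9->C; (6,10):dx=+7,dy=+15->C; (7,8):dx=+1,dy=+14->C
  (7,9):dx=+2,dy=+11->C; (7,10):dx=+5,dy=+17->C; (8,9):dx=+1,dy=-3->D; (8,10):dx=+4,dy=+3->C
  (9,10):dx=+3,dy=+6->C
Step 2: C = 24, D = 21, total pairs = 45.
Step 3: tau = (C - D)/(n(n-1)/2) = (24 - 21)/45 = 0.066667.
Step 4: Exact two-sided p-value (enumerate n! = 3628800 permutations of y under H0): p = 0.861801.
Step 5: alpha = 0.1. fail to reject H0.

tau_b = 0.0667 (C=24, D=21), p = 0.861801, fail to reject H0.


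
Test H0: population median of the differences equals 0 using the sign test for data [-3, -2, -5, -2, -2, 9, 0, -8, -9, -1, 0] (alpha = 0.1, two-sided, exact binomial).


Step 1: Discard zero differences. Original n = 11; n_eff = number of nonzero differences = 9.
Nonzero differences (with sign): -3, -2, -5, -2, -2, +9, -8, -9, -1
Step 2: Count signs: positive = 1, negative = 8.
Step 3: Under H0: P(positive) = 0.5, so the number of positives S ~ Bin(9, 0.5).
Step 4: Two-sided exact p-value = sum of Bin(9,0.5) probabilities at or below the observed probability = 0.039062.
Step 5: alpha = 0.1. reject H0.

n_eff = 9, pos = 1, neg = 8, p = 0.039062, reject H0.


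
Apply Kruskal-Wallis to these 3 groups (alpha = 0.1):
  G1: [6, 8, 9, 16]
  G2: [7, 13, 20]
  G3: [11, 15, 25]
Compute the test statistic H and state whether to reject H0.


Step 1: Combine all N = 10 observations and assign midranks.
sorted (value, group, rank): (6,G1,1), (7,G2,2), (8,G1,3), (9,G1,4), (11,G3,5), (13,G2,6), (15,G3,7), (16,G1,8), (20,G2,9), (25,G3,10)
Step 2: Sum ranks within each group.
R_1 = 16 (n_1 = 4)
R_2 = 17 (n_2 = 3)
R_3 = 22 (n_3 = 3)
Step 3: H = 12/(N(N+1)) * sum(R_i^2/n_i) - 3(N+1)
     = 12/(10*11) * (16^2/4 + 17^2/3 + 22^2/3) - 3*11
     = 0.109091 * 321.667 - 33
     = 2.090909.
Step 4: No ties, so H is used without correction.
Step 5: Under H0, H ~ chi^2(2); p-value = 0.351532.
Step 6: alpha = 0.1. fail to reject H0.

H = 2.0909, df = 2, p = 0.351532, fail to reject H0.


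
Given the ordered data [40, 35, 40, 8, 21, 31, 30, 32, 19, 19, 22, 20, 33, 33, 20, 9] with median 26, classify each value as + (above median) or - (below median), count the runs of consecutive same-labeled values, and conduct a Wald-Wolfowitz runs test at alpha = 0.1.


Step 1: Compute median = 26; label A = above, B = below.
Labels in order: AAABBAAABBBBAABB  (n_A = 8, n_B = 8)
Step 2: Count runs R = 6.
Step 3: Under H0 (random ordering), E[R] = 2*n_A*n_B/(n_A+n_B) + 1 = 2*8*8/16 + 1 = 9.0000.
        Var[R] = 2*n_A*n_B*(2*n_A*n_B - n_A - n_B) / ((n_A+n_B)^2 * (n_A+n_B-1)) = 14336/3840 = 3.7333.
        SD[R] = 1.9322.
Step 4: Continuity-corrected z = (R + 0.5 - E[R]) / SD[R] = (6 + 0.5 - 9.0000) / 1.9322 = -1.2939.
Step 5: Two-sided p-value via normal approximation = 2*(1 - Phi(|z|)) = 0.195709.
Step 6: alpha = 0.1. fail to reject H0.

R = 6, z = -1.2939, p = 0.195709, fail to reject H0.


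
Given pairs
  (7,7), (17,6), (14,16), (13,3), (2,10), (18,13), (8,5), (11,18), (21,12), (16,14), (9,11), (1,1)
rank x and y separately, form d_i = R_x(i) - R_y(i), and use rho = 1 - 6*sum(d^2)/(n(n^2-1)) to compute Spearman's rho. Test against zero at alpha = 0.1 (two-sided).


Step 1: Rank x and y separately (midranks; no ties here).
rank(x): 7->3, 17->10, 14->8, 13->7, 2->2, 18->11, 8->4, 11->6, 21->12, 16->9, 9->5, 1->1
rank(y): 7->5, 6->4, 16->11, 3->2, 10->6, 13->9, 5->3, 18->12, 12->8, 14->10, 11->7, 1->1
Step 2: d_i = R_x(i) - R_y(i); compute d_i^2.
  (3-5)^2=4, (10-4)^2=36, (8-11)^2=9, (7-2)^2=25, (2-6)^2=16, (11-9)^2=4, (4-3)^2=1, (6-12)^2=36, (12-8)^2=16, (9-10)^2=1, (5-7)^2=4, (1-1)^2=0
sum(d^2) = 152.
Step 3: rho = 1 - 6*152 / (12*(12^2 - 1)) = 1 - 912/1716 = 0.468531.
Step 4: Under H0, t = rho * sqrt((n-2)/(1-rho^2)) = 1.6771 ~ t(10).
Step 5: Two-sided p-value from the t-distribution with 10 df = 0.124455.
Step 6: alpha = 0.1. fail to reject H0.

rho = 0.4685, p = 0.124455, fail to reject H0 at alpha = 0.1.


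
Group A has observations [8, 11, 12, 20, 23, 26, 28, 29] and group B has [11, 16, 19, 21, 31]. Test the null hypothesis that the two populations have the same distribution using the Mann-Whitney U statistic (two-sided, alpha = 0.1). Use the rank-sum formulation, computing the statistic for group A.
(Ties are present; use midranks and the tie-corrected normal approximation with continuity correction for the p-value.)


Step 1: Combine and sort all 13 observations; assign midranks.
sorted (value, group): (8,X), (11,X), (11,Y), (12,X), (16,Y), (19,Y), (20,X), (21,Y), (23,X), (26,X), (28,X), (29,X), (31,Y)
ranks: 8->1, 11->2.5, 11->2.5, 12->4, 16->5, 19->6, 20->7, 21->8, 23->9, 26->10, 28->11, 29->12, 31->13
Step 2: Rank sum for X: R1 = 1 + 2.5 + 4 + 7 + 9 + 10 + 11 + 12 = 56.5.
Step 3: U_X = R1 - n1(n1+1)/2 = 56.5 - 8*9/2 = 56.5 - 36 = 20.5.
       U_Y = n1*n2 - U_X = 40 - 20.5 = 19.5.
Step 4: Ties are present, so use the tie-corrected normal approximation (with continuity correction) for the p-value.
Step 5: p-value = 1.000000; compare to alpha = 0.1. fail to reject H0.

U_X = 20.5, p = 1.000000, fail to reject H0 at alpha = 0.1.


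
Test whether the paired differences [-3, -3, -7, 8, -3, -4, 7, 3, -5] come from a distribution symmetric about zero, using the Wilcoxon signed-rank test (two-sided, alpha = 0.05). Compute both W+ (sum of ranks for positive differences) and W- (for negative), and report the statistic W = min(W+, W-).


Step 1: Drop any zero differences (none here) and take |d_i|.
|d| = [3, 3, 7, 8, 3, 4, 7, 3, 5]
Step 2: Midrank |d_i| (ties get averaged ranks).
ranks: |3|->2.5, |3|->2.5, |7|->7.5, |8|->9, |3|->2.5, |4|->5, |7|->7.5, |3|->2.5, |5|->6
Step 3: Attach original signs; sum ranks with positive sign and with negative sign.
W+ = 9 + 7.5 + 2.5 = 19
W- = 2.5 + 2.5 + 7.5 + 2.5 + 5 + 6 = 26
(Check: W+ + W- = 45 should equal n(n+1)/2 = 45.)
Step 4: Test statistic W = min(W+, W-) = 19.
Step 5: Ties in |d|, so use the tie-corrected normal approximation.
        E[W] = n(n+1)/4 = 9*10/4 = 22.5.
        Tie groups: |d|=3 (t=4), |d|=7 (t=2); sum(t^3 - t) = 66.
        Var[W] = n(n+1)(2n+1)/24 - sum(t^3-t)/48 = 1710/24 - 66/48 = 69.875.
        z = (W - E[W]) / sqrt(Var[W]) = (19 - 22.5) / 8.3591 = -0.4187.
        Two-sided p = 2*Phi(z) = 0.675432.
Step 6: alpha = 0.05. fail to reject H0.

W+ = 19, W- = 26, W = min = 19, p = 0.675432, fail to reject H0.


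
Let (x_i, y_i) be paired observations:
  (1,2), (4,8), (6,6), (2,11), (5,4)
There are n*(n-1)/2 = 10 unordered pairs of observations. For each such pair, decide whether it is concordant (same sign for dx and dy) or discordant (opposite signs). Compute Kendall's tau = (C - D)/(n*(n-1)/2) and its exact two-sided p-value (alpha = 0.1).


Step 1: Enumerate the 10 unordered pairs (i,j) with i<j and classify each by sign(x_j-x_i) * sign(y_j-y_i).
  (1,2):dx=+3,dy=+6->C; (1,3):dx=+5,dy=+4->C; (1,4):dx=+1,dy=+9->C; (1,5):dx=+4,dy=+2->C
  (2,3):dx=+2,dy=-2->D; (2,4):dx=-2,dy=+3->D; (2,5):dx=+1,dy=-4->D; (3,4):dx=-4,dy=+5->D
  (3,5):dx=-1,dy=-2->C; (4,5):dx=+3,dy=-7->D
Step 2: C = 5, D = 5, total pairs = 10.
Step 3: tau = (C - D)/(n(n-1)/2) = (5 - 5)/10 = 0.000000.
Step 4: Exact two-sided p-value (enumerate n! = 120 permutations of y under H0): p = 1.000000.
Step 5: alpha = 0.1. fail to reject H0.

tau_b = 0.0000 (C=5, D=5), p = 1.000000, fail to reject H0.


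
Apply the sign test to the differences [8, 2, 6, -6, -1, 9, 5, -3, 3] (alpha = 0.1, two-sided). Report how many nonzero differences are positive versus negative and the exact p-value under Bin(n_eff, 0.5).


Step 1: Discard zero differences. Original n = 9; n_eff = number of nonzero differences = 9.
Nonzero differences (with sign): +8, +2, +6, -6, -1, +9, +5, -3, +3
Step 2: Count signs: positive = 6, negative = 3.
Step 3: Under H0: P(positive) = 0.5, so the number of positives S ~ Bin(9, 0.5).
Step 4: Two-sided exact p-value = sum of Bin(9,0.5) probabilities at or below the observed probability = 0.507812.
Step 5: alpha = 0.1. fail to reject H0.

n_eff = 9, pos = 6, neg = 3, p = 0.507812, fail to reject H0.


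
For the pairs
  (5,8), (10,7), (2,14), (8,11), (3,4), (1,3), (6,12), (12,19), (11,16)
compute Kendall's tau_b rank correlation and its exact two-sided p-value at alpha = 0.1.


Step 1: Enumerate the 36 unordered pairs (i,j) with i<j and classify each by sign(x_j-x_i) * sign(y_j-y_i).
  (1,2):dx=+5,dy=-1->D; (1,3):dx=-3,dy=+6->D; (1,4):dx=+3,dy=+3->C; (1,5):dx=-2,dy=-4->C
  (1,6):dx=-4,dy=-5->C; (1,7):dx=+1,dy=+4->C; (1,8):dx=+7,dy=+11->C; (1,9):dx=+6,dy=+8->C
  (2,3):dx=-8,dy=+7->D; (2,4):dx=-2,dy=+4->D; (2,5):dx=-7,dy=-3->C; (2,6):dx=-9,dy=-4->C
  (2,7):dx=-4,dy=+5->D; (2,8):dx=+2,dy=+12->C; (2,9):dx=+1,dy=+9->C; (3,4):dx=+6,dy=-3->D
  (3,5):dx=+1,dy=-10->D; (3,6):dx=-1,dy=-11->C; (3,7):dx=+4,dy=-2->D; (3,8):dx=+10,dy=+5->C
  (3,9):dx=+9,dy=+2->C; (4,5):dx=-5,dy=-7->C; (4,6):dx=-7,dy=-8->C; (4,7):dx=-2,dy=+1->D
  (4,8):dx=+4,dy=+8->C; (4,9):dx=+3,dy=+5->C; (5,6):dx=-2,dy=-1->C; (5,7):dx=+3,dy=+8->C
  (5,8):dx=+9,dy=+15->C; (5,9):dx=+8,dy=+12->C; (6,7):dx=+5,dy=+9->C; (6,8):dx=+11,dy=+16->C
  (6,9):dx=+10,dy=+13->C; (7,8):dx=+6,dy=+7->C; (7,9):dx=+5,dy=+4->C; (8,9):dx=-1,dy=-3->C
Step 2: C = 27, D = 9, total pairs = 36.
Step 3: tau = (C - D)/(n(n-1)/2) = (27 - 9)/36 = 0.500000.
Step 4: Exact two-sided p-value (enumerate n! = 362880 permutations of y under H0): p = 0.075176.
Step 5: alpha = 0.1. reject H0.

tau_b = 0.5000 (C=27, D=9), p = 0.075176, reject H0.


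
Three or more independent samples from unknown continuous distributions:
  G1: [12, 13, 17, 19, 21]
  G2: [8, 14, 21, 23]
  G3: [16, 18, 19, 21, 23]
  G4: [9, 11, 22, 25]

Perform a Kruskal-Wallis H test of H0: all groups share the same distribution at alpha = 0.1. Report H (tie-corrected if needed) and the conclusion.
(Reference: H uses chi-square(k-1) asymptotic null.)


Step 1: Combine all N = 18 observations and assign midranks.
sorted (value, group, rank): (8,G2,1), (9,G4,2), (11,G4,3), (12,G1,4), (13,G1,5), (14,G2,6), (16,G3,7), (17,G1,8), (18,G3,9), (19,G1,10.5), (19,G3,10.5), (21,G1,13), (21,G2,13), (21,G3,13), (22,G4,15), (23,G2,16.5), (23,G3,16.5), (25,G4,18)
Step 2: Sum ranks within each group.
R_1 = 40.5 (n_1 = 5)
R_2 = 36.5 (n_2 = 4)
R_3 = 56 (n_3 = 5)
R_4 = 38 (n_4 = 4)
Step 3: H = 12/(N(N+1)) * sum(R_i^2/n_i) - 3(N+1)
     = 12/(18*19) * (40.5^2/5 + 36.5^2/4 + 56^2/5 + 38^2/4) - 3*19
     = 0.035088 * 1649.31 - 57
     = 0.870614.
Step 4: Ties present; correction factor C = 1 - 36/(18^3 - 18) = 0.993808. Corrected H = 0.870614 / 0.993808 = 0.876038.
Step 5: Under H0, H ~ chi^2(3); p-value = 0.831206.
Step 6: alpha = 0.1. fail to reject H0.

H = 0.8760, df = 3, p = 0.831206, fail to reject H0.


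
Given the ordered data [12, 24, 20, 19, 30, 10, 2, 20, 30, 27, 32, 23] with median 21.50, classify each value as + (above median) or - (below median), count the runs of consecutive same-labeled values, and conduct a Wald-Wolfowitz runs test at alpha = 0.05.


Step 1: Compute median = 21.50; label A = above, B = below.
Labels in order: BABBABBBAAAA  (n_A = 6, n_B = 6)
Step 2: Count runs R = 6.
Step 3: Under H0 (random ordering), E[R] = 2*n_A*n_B/(n_A+n_B) + 1 = 2*6*6/12 + 1 = 7.0000.
        Var[R] = 2*n_A*n_B*(2*n_A*n_B - n_A - n_B) / ((n_A+n_B)^2 * (n_A+n_B-1)) = 4320/1584 = 2.7273.
        SD[R] = 1.6514.
Step 4: Continuity-corrected z = (R + 0.5 - E[R]) / SD[R] = (6 + 0.5 - 7.0000) / 1.6514 = -0.3028.
Step 5: Two-sided p-value via normal approximation = 2*(1 - Phi(|z|)) = 0.762069.
Step 6: alpha = 0.05. fail to reject H0.

R = 6, z = -0.3028, p = 0.762069, fail to reject H0.


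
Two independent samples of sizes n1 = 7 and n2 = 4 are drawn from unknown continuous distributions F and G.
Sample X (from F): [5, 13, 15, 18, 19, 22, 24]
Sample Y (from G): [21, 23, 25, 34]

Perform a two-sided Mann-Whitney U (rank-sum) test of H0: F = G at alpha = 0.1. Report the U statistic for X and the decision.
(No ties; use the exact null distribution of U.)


Step 1: Combine and sort all 11 observations; assign midranks.
sorted (value, group): (5,X), (13,X), (15,X), (18,X), (19,X), (21,Y), (22,X), (23,Y), (24,X), (25,Y), (34,Y)
ranks: 5->1, 13->2, 15->3, 18->4, 19->5, 21->6, 22->7, 23->8, 24->9, 25->10, 34->11
Step 2: Rank sum for X: R1 = 1 + 2 + 3 + 4 + 5 + 7 + 9 = 31.
Step 3: U_X = R1 - n1(n1+1)/2 = 31 - 7*8/2 = 31 - 28 = 3.
       U_Y = n1*n2 - U_X = 28 - 3 = 25.
Step 4: No ties, so the exact null distribution of U (based on enumerating the C(11,7) = 330 equally likely rank assignments) gives the two-sided p-value.
Step 5: p-value = 0.042424; compare to alpha = 0.1. reject H0.

U_X = 3, p = 0.042424, reject H0 at alpha = 0.1.


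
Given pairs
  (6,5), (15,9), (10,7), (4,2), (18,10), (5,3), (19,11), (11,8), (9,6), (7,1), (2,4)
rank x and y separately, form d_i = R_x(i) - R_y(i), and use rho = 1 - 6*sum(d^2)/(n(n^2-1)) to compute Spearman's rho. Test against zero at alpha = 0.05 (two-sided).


Step 1: Rank x and y separately (midranks; no ties here).
rank(x): 6->4, 15->9, 10->7, 4->2, 18->10, 5->3, 19->11, 11->8, 9->6, 7->5, 2->1
rank(y): 5->5, 9->9, 7->7, 2->2, 10->10, 3->3, 11->11, 8->8, 6->6, 1->1, 4->4
Step 2: d_i = R_x(i) - R_y(i); compute d_i^2.
  (4-5)^2=1, (9-9)^2=0, (7-7)^2=0, (2-2)^2=0, (10-10)^2=0, (3-3)^2=0, (11-11)^2=0, (8-8)^2=0, (6-6)^2=0, (5-1)^2=16, (1-4)^2=9
sum(d^2) = 26.
Step 3: rho = 1 - 6*26 / (11*(11^2 - 1)) = 1 - 156/1320 = 0.881818.
Step 4: Under H0, t = rho * sqrt((n-2)/(1-rho^2)) = 5.6097 ~ t(9).
Step 5: Two-sided p-value from the t-distribution with 9 df = 0.000330.
Step 6: alpha = 0.05. reject H0.

rho = 0.8818, p = 0.000330, reject H0 at alpha = 0.05.


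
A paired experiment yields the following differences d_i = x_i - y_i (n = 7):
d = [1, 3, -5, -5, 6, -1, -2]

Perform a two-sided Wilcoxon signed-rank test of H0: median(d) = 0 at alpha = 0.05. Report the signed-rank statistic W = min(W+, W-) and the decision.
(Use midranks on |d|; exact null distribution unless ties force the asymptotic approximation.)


Step 1: Drop any zero differences (none here) and take |d_i|.
|d| = [1, 3, 5, 5, 6, 1, 2]
Step 2: Midrank |d_i| (ties get averaged ranks).
ranks: |1|->1.5, |3|->4, |5|->5.5, |5|->5.5, |6|->7, |1|->1.5, |2|->3
Step 3: Attach original signs; sum ranks with positive sign and with negative sign.
W+ = 1.5 + 4 + 7 = 12.5
W- = 5.5 + 5.5 + 1.5 + 3 = 15.5
(Check: W+ + W- = 28 should equal n(n+1)/2 = 28.)
Step 4: Test statistic W = min(W+, W-) = 12.5.
Step 5: Ties in |d|, so use the tie-corrected normal approximation.
        E[W] = n(n+1)/4 = 7*8/4 = 14.
        Tie groups: |d|=1 (t=2), |d|=5 (t=2); sum(t^3 - t) = 12.
        Var[W] = n(n+1)(2n+1)/24 - sum(t^3-t)/48 = 840/24 - 12/48 = 34.75.
        z = (W - E[W]) / sqrt(Var[W]) = (12.5 - 14) / 5.8949 = -0.2545.
        Two-sided p = 2*Phi(z) = 0.799143.
Step 6: alpha = 0.05. fail to reject H0.

W+ = 12.5, W- = 15.5, W = min = 12.5, p = 0.799143, fail to reject H0.


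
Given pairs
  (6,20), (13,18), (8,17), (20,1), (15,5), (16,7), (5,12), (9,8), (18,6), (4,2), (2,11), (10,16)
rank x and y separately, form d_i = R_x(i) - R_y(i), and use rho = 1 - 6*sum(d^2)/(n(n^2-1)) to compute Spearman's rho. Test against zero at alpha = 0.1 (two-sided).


Step 1: Rank x and y separately (midranks; no ties here).
rank(x): 6->4, 13->8, 8->5, 20->12, 15->9, 16->10, 5->3, 9->6, 18->11, 4->2, 2->1, 10->7
rank(y): 20->12, 18->11, 17->10, 1->1, 5->3, 7->5, 12->8, 8->6, 6->4, 2->2, 11->7, 16->9
Step 2: d_i = R_x(i) - R_y(i); compute d_i^2.
  (4-12)^2=64, (8-11)^2=9, (5-10)^2=25, (12-1)^2=121, (9-3)^2=36, (10-5)^2=25, (3-8)^2=25, (6-6)^2=0, (11-4)^2=49, (2-2)^2=0, (1-7)^2=36, (7-9)^2=4
sum(d^2) = 394.
Step 3: rho = 1 - 6*394 / (12*(12^2 - 1)) = 1 - 2364/1716 = -0.377622.
Step 4: Under H0, t = rho * sqrt((n-2)/(1-rho^2)) = -1.2896 ~ t(10).
Step 5: Two-sided p-value from the t-distribution with 10 df = 0.226206.
Step 6: alpha = 0.1. fail to reject H0.

rho = -0.3776, p = 0.226206, fail to reject H0 at alpha = 0.1.


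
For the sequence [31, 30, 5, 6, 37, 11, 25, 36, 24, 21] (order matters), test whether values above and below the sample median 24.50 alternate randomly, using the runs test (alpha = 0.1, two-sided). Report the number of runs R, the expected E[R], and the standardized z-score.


Step 1: Compute median = 24.50; label A = above, B = below.
Labels in order: AABBABAABB  (n_A = 5, n_B = 5)
Step 2: Count runs R = 6.
Step 3: Under H0 (random ordering), E[R] = 2*n_A*n_B/(n_A+n_B) + 1 = 2*5*5/10 + 1 = 6.0000.
        Var[R] = 2*n_A*n_B*(2*n_A*n_B - n_A - n_B) / ((n_A+n_B)^2 * (n_A+n_B-1)) = 2000/900 = 2.2222.
        SD[R] = 1.4907.
Step 4: R = E[R], so z = 0 with no continuity correction.
Step 5: Two-sided p-value via normal approximation = 2*(1 - Phi(|z|)) = 1.000000.
Step 6: alpha = 0.1. fail to reject H0.

R = 6, z = 0.0000, p = 1.000000, fail to reject H0.


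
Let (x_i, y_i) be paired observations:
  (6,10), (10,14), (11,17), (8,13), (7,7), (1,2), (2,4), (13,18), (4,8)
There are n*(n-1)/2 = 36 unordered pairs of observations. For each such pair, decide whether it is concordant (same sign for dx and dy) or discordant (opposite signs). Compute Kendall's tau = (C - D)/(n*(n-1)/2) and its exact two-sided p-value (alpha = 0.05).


Step 1: Enumerate the 36 unordered pairs (i,j) with i<j and classify each by sign(x_j-x_i) * sign(y_j-y_i).
  (1,2):dx=+4,dy=+4->C; (1,3):dx=+5,dy=+7->C; (1,4):dx=+2,dy=+3->C; (1,5):dx=+1,dy=-3->D
  (1,6):dx=-5,dy=-8->C; (1,7):dx=-4,dy=-6->C; (1,8):dx=+7,dy=+8->C; (1,9):dx=-2,dy=-2->C
  (2,3):dx=+1,dy=+3->C; (2,4):dx=-2,dy=-1->C; (2,5):dx=-3,dy=-7->C; (2,6):dx=-9,dy=-12->C
  (2,7):dx=-8,dy=-10->C; (2,8):dx=+3,dy=+4->C; (2,9):dx=-6,dy=-6->C; (3,4):dx=-3,dy=-4->C
  (3,5):dx=-4,dy=-10->C; (3,6):dx=-10,dy=-15->C; (3,7):dx=-9,dy=-13->C; (3,8):dx=+2,dy=+1->C
  (3,9):dx=-7,dy=-9->C; (4,5):dx=-1,dy=-6->C; (4,6):dx=-7,dy=-11->C; (4,7):dx=-6,dy=-9->C
  (4,8):dx=+5,dy=+5->C; (4,9):dx=-4,dy=-5->C; (5,6):dx=-6,dy=-5->C; (5,7):dx=-5,dy=-3->C
  (5,8):dx=+6,dy=+11->C; (5,9):dx=-3,dy=+1->D; (6,7):dx=+1,dy=+2->C; (6,8):dx=+12,dy=+16->C
  (6,9):dx=+3,dy=+6->C; (7,8):dx=+11,dy=+14->C; (7,9):dx=+2,dy=+4->C; (8,9):dx=-9,dy=-10->C
Step 2: C = 34, D = 2, total pairs = 36.
Step 3: tau = (C - D)/(n(n-1)/2) = (34 - 2)/36 = 0.888889.
Step 4: Exact two-sided p-value (enumerate n! = 362880 permutations of y under H0): p = 0.000243.
Step 5: alpha = 0.05. reject H0.

tau_b = 0.8889 (C=34, D=2), p = 0.000243, reject H0.


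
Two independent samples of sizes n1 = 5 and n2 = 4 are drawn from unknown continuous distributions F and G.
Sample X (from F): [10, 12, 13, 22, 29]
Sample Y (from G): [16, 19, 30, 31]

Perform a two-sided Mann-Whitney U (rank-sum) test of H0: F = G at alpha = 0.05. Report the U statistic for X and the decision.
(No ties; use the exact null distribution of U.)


Step 1: Combine and sort all 9 observations; assign midranks.
sorted (value, group): (10,X), (12,X), (13,X), (16,Y), (19,Y), (22,X), (29,X), (30,Y), (31,Y)
ranks: 10->1, 12->2, 13->3, 16->4, 19->5, 22->6, 29->7, 30->8, 31->9
Step 2: Rank sum for X: R1 = 1 + 2 + 3 + 6 + 7 = 19.
Step 3: U_X = R1 - n1(n1+1)/2 = 19 - 5*6/2 = 19 - 15 = 4.
       U_Y = n1*n2 - U_X = 20 - 4 = 16.
Step 4: No ties, so the exact null distribution of U (based on enumerating the C(9,5) = 126 equally likely rank assignments) gives the two-sided p-value.
Step 5: p-value = 0.190476; compare to alpha = 0.05. fail to reject H0.

U_X = 4, p = 0.190476, fail to reject H0 at alpha = 0.05.


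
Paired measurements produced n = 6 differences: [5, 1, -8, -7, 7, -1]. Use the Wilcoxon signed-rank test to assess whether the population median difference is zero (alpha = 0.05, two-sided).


Step 1: Drop any zero differences (none here) and take |d_i|.
|d| = [5, 1, 8, 7, 7, 1]
Step 2: Midrank |d_i| (ties get averaged ranks).
ranks: |5|->3, |1|->1.5, |8|->6, |7|->4.5, |7|->4.5, |1|->1.5
Step 3: Attach original signs; sum ranks with positive sign and with negative sign.
W+ = 3 + 1.5 + 4.5 = 9
W- = 6 + 4.5 + 1.5 = 12
(Check: W+ + W- = 21 should equal n(n+1)/2 = 21.)
Step 4: Test statistic W = min(W+, W-) = 9.
Step 5: Ties in |d|, so use the tie-corrected normal approximation.
        E[W] = n(n+1)/4 = 6*7/4 = 10.5.
        Tie groups: |d|=1 (t=2), |d|=7 (t=2); sum(t^3 - t) = 12.
        Var[W] = n(n+1)(2n+1)/24 - sum(t^3-t)/48 = 546/24 - 12/48 = 22.5.
        z = (W - E[W]) / sqrt(Var[W]) = (9 - 10.5) / 4.7434 = -0.3162.
        Two-sided p = 2*Phi(z) = 0.751830.
Step 6: alpha = 0.05. fail to reject H0.

W+ = 9, W- = 12, W = min = 9, p = 0.751830, fail to reject H0.


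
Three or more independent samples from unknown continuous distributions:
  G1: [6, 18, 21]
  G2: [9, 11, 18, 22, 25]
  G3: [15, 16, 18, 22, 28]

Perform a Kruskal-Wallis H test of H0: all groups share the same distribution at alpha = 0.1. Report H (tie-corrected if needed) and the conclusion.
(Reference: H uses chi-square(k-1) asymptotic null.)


Step 1: Combine all N = 13 observations and assign midranks.
sorted (value, group, rank): (6,G1,1), (9,G2,2), (11,G2,3), (15,G3,4), (16,G3,5), (18,G1,7), (18,G2,7), (18,G3,7), (21,G1,9), (22,G2,10.5), (22,G3,10.5), (25,G2,12), (28,G3,13)
Step 2: Sum ranks within each group.
R_1 = 17 (n_1 = 3)
R_2 = 34.5 (n_2 = 5)
R_3 = 39.5 (n_3 = 5)
Step 3: H = 12/(N(N+1)) * sum(R_i^2/n_i) - 3(N+1)
     = 12/(13*14) * (17^2/3 + 34.5^2/5 + 39.5^2/5) - 3*14
     = 0.065934 * 646.433 - 42
     = 0.621978.
Step 4: Ties present; correction factor C = 1 - 30/(13^3 - 13) = 0.986264. Corrected H = 0.621978 / 0.986264 = 0.630641.
Step 5: Under H0, H ~ chi^2(2); p-value = 0.729555.
Step 6: alpha = 0.1. fail to reject H0.

H = 0.6306, df = 2, p = 0.729555, fail to reject H0.


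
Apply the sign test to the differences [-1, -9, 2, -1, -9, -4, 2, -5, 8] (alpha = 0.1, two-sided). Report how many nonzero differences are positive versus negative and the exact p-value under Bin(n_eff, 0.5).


Step 1: Discard zero differences. Original n = 9; n_eff = number of nonzero differences = 9.
Nonzero differences (with sign): -1, -9, +2, -1, -9, -4, +2, -5, +8
Step 2: Count signs: positive = 3, negative = 6.
Step 3: Under H0: P(positive) = 0.5, so the number of positives S ~ Bin(9, 0.5).
Step 4: Two-sided exact p-value = sum of Bin(9,0.5) probabilities at or below the observed probability = 0.507812.
Step 5: alpha = 0.1. fail to reject H0.

n_eff = 9, pos = 3, neg = 6, p = 0.507812, fail to reject H0.


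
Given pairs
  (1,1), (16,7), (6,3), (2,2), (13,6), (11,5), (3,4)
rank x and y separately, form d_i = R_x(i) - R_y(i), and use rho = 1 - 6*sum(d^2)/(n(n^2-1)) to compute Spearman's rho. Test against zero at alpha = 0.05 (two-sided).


Step 1: Rank x and y separately (midranks; no ties here).
rank(x): 1->1, 16->7, 6->4, 2->2, 13->6, 11->5, 3->3
rank(y): 1->1, 7->7, 3->3, 2->2, 6->6, 5->5, 4->4
Step 2: d_i = R_x(i) - R_y(i); compute d_i^2.
  (1-1)^2=0, (7-7)^2=0, (4-3)^2=1, (2-2)^2=0, (6-6)^2=0, (5-5)^2=0, (3-4)^2=1
sum(d^2) = 2.
Step 3: rho = 1 - 6*2 / (7*(7^2 - 1)) = 1 - 12/336 = 0.964286.
Step 4: Under H0, t = rho * sqrt((n-2)/(1-rho^2)) = 8.1408 ~ t(5).
Step 5: Two-sided p-value from the t-distribution with 5 df = 0.000454.
Step 6: alpha = 0.05. reject H0.

rho = 0.9643, p = 0.000454, reject H0 at alpha = 0.05.


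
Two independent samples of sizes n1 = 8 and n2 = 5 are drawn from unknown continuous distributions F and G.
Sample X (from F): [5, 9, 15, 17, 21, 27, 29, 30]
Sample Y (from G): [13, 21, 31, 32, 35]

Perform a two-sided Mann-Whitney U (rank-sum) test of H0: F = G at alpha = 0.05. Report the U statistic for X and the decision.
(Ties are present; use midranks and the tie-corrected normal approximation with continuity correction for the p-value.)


Step 1: Combine and sort all 13 observations; assign midranks.
sorted (value, group): (5,X), (9,X), (13,Y), (15,X), (17,X), (21,X), (21,Y), (27,X), (29,X), (30,X), (31,Y), (32,Y), (35,Y)
ranks: 5->1, 9->2, 13->3, 15->4, 17->5, 21->6.5, 21->6.5, 27->8, 29->9, 30->10, 31->11, 32->12, 35->13
Step 2: Rank sum for X: R1 = 1 + 2 + 4 + 5 + 6.5 + 8 + 9 + 10 = 45.5.
Step 3: U_X = R1 - n1(n1+1)/2 = 45.5 - 8*9/2 = 45.5 - 36 = 9.5.
       U_Y = n1*n2 - U_X = 40 - 9.5 = 30.5.
Step 4: Ties are present, so use the tie-corrected normal approximation (with continuity correction) for the p-value.
Step 5: p-value = 0.142685; compare to alpha = 0.05. fail to reject H0.

U_X = 9.5, p = 0.142685, fail to reject H0 at alpha = 0.05.


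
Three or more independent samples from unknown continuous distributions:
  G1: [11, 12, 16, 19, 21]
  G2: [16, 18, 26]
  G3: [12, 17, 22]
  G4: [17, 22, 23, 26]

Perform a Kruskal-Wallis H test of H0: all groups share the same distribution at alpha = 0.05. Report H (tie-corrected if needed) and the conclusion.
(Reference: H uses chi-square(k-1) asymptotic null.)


Step 1: Combine all N = 15 observations and assign midranks.
sorted (value, group, rank): (11,G1,1), (12,G1,2.5), (12,G3,2.5), (16,G1,4.5), (16,G2,4.5), (17,G3,6.5), (17,G4,6.5), (18,G2,8), (19,G1,9), (21,G1,10), (22,G3,11.5), (22,G4,11.5), (23,G4,13), (26,G2,14.5), (26,G4,14.5)
Step 2: Sum ranks within each group.
R_1 = 27 (n_1 = 5)
R_2 = 27 (n_2 = 3)
R_3 = 20.5 (n_3 = 3)
R_4 = 45.5 (n_4 = 4)
Step 3: H = 12/(N(N+1)) * sum(R_i^2/n_i) - 3(N+1)
     = 12/(15*16) * (27^2/5 + 27^2/3 + 20.5^2/3 + 45.5^2/4) - 3*16
     = 0.050000 * 1046.45 - 48
     = 4.322292.
Step 4: Ties present; correction factor C = 1 - 30/(15^3 - 15) = 0.991071. Corrected H = 4.322292 / 0.991071 = 4.361231.
Step 5: Under H0, H ~ chi^2(3); p-value = 0.225007.
Step 6: alpha = 0.05. fail to reject H0.

H = 4.3612, df = 3, p = 0.225007, fail to reject H0.


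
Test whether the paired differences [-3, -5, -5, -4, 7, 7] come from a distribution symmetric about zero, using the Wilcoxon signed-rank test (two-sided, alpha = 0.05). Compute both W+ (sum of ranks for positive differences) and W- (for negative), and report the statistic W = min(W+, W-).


Step 1: Drop any zero differences (none here) and take |d_i|.
|d| = [3, 5, 5, 4, 7, 7]
Step 2: Midrank |d_i| (ties get averaged ranks).
ranks: |3|->1, |5|->3.5, |5|->3.5, |4|->2, |7|->5.5, |7|->5.5
Step 3: Attach original signs; sum ranks with positive sign and with negative sign.
W+ = 5.5 + 5.5 = 11
W- = 1 + 3.5 + 3.5 + 2 = 10
(Check: W+ + W- = 21 should equal n(n+1)/2 = 21.)
Step 4: Test statistic W = min(W+, W-) = 10.
Step 5: Ties in |d|, so use the tie-corrected normal approximation.
        E[W] = n(n+1)/4 = 6*7/4 = 10.5.
        Tie groups: |d|=5 (t=2), |d|=7 (t=2); sum(t^3 - t) = 12.
        Var[W] = n(n+1)(2n+1)/24 - sum(t^3-t)/48 = 546/24 - 12/48 = 22.5.
        z = (W - E[W]) / sqrt(Var[W]) = (10 - 10.5) / 4.7434 = -0.1054.
        Two-sided p = 2*Phi(z) = 0.916051.
Step 6: alpha = 0.05. fail to reject H0.

W+ = 11, W- = 10, W = min = 10, p = 0.916051, fail to reject H0.


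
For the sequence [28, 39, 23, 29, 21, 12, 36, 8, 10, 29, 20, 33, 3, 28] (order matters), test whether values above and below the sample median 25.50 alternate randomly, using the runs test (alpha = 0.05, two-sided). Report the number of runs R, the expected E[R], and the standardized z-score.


Step 1: Compute median = 25.50; label A = above, B = below.
Labels in order: AABABBABBABABA  (n_A = 7, n_B = 7)
Step 2: Count runs R = 11.
Step 3: Under H0 (random ordering), E[R] = 2*n_A*n_B/(n_A+n_B) + 1 = 2*7*7/14 + 1 = 8.0000.
        Var[R] = 2*n_A*n_B*(2*n_A*n_B - n_A - n_B) / ((n_A+n_B)^2 * (n_A+n_B-1)) = 8232/2548 = 3.2308.
        SD[R] = 1.7974.
Step 4: Continuity-corrected z = (R - 0.5 - E[R]) / SD[R] = (11 - 0.5 - 8.0000) / 1.7974 = 1.3909.
Step 5: Two-sided p-value via normal approximation = 2*(1 - Phi(|z|)) = 0.164264.
Step 6: alpha = 0.05. fail to reject H0.

R = 11, z = 1.3909, p = 0.164264, fail to reject H0.


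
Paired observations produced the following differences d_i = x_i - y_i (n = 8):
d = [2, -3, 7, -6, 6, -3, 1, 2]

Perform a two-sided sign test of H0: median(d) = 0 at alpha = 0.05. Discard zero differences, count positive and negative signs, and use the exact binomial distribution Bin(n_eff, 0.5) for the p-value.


Step 1: Discard zero differences. Original n = 8; n_eff = number of nonzero differences = 8.
Nonzero differences (with sign): +2, -3, +7, -6, +6, -3, +1, +2
Step 2: Count signs: positive = 5, negative = 3.
Step 3: Under H0: P(positive) = 0.5, so the number of positives S ~ Bin(8, 0.5).
Step 4: Two-sided exact p-value = sum of Bin(8,0.5) probabilities at or below the observed probability = 0.726562.
Step 5: alpha = 0.05. fail to reject H0.

n_eff = 8, pos = 5, neg = 3, p = 0.726562, fail to reject H0.


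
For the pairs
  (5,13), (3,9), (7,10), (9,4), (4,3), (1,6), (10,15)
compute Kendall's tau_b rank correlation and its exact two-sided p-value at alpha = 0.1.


Step 1: Enumerate the 21 unordered pairs (i,j) with i<j and classify each by sign(x_j-x_i) * sign(y_j-y_i).
  (1,2):dx=-2,dy=-4->C; (1,3):dx=+2,dy=-3->D; (1,4):dx=+4,dy=-9->D; (1,5):dx=-1,dy=-10->C
  (1,6):dx=-4,dy=-7->C; (1,7):dx=+5,dy=+2->C; (2,3):dx=+4,dy=+1->C; (2,4):dx=+6,dy=-5->D
  (2,5):dx=+1,dy=-6->D; (2,6):dx=-2,dy=-3->C; (2,7):dx=+7,dy=+6->C; (3,4):dx=+2,dy=-6->D
  (3,5):dx=-3,dy=-7->C; (3,6):dx=-6,dy=-4->C; (3,7):dx=+3,dy=+5->C; (4,5):dx=-5,dy=-1->C
  (4,6):dx=-8,dy=+2->D; (4,7):dx=+1,dy=+11->C; (5,6):dx=-3,dy=+3->D; (5,7):dx=+6,dy=+12->C
  (6,7):dx=+9,dy=+9->C
Step 2: C = 14, D = 7, total pairs = 21.
Step 3: tau = (C - D)/(n(n-1)/2) = (14 - 7)/21 = 0.333333.
Step 4: Exact two-sided p-value (enumerate n! = 5040 permutations of y under H0): p = 0.381349.
Step 5: alpha = 0.1. fail to reject H0.

tau_b = 0.3333 (C=14, D=7), p = 0.381349, fail to reject H0.


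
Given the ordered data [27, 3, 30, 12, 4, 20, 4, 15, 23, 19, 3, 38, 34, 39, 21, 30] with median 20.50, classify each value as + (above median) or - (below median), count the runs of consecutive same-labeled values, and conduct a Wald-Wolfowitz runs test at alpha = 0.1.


Step 1: Compute median = 20.50; label A = above, B = below.
Labels in order: ABABBBBBABBAAAAA  (n_A = 8, n_B = 8)
Step 2: Count runs R = 7.
Step 3: Under H0 (random ordering), E[R] = 2*n_A*n_B/(n_A+n_B) + 1 = 2*8*8/16 + 1 = 9.0000.
        Var[R] = 2*n_A*n_B*(2*n_A*n_B - n_A - n_B) / ((n_A+n_B)^2 * (n_A+n_B-1)) = 14336/3840 = 3.7333.
        SD[R] = 1.9322.
Step 4: Continuity-corrected z = (R + 0.5 - E[R]) / SD[R] = (7 + 0.5 - 9.0000) / 1.9322 = -0.7763.
Step 5: Two-sided p-value via normal approximation = 2*(1 - Phi(|z|)) = 0.437558.
Step 6: alpha = 0.1. fail to reject H0.

R = 7, z = -0.7763, p = 0.437558, fail to reject H0.


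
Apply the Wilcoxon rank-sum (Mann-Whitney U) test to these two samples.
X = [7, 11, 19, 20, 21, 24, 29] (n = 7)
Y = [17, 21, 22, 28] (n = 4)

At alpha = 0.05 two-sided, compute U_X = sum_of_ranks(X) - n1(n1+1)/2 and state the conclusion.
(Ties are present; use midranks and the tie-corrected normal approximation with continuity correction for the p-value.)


Step 1: Combine and sort all 11 observations; assign midranks.
sorted (value, group): (7,X), (11,X), (17,Y), (19,X), (20,X), (21,X), (21,Y), (22,Y), (24,X), (28,Y), (29,X)
ranks: 7->1, 11->2, 17->3, 19->4, 20->5, 21->6.5, 21->6.5, 22->8, 24->9, 28->10, 29->11
Step 2: Rank sum for X: R1 = 1 + 2 + 4 + 5 + 6.5 + 9 + 11 = 38.5.
Step 3: U_X = R1 - n1(n1+1)/2 = 38.5 - 7*8/2 = 38.5 - 28 = 10.5.
       U_Y = n1*n2 - U_X = 28 - 10.5 = 17.5.
Step 4: Ties are present, so use the tie-corrected normal approximation (with continuity correction) for the p-value.
Step 5: p-value = 0.569872; compare to alpha = 0.05. fail to reject H0.

U_X = 10.5, p = 0.569872, fail to reject H0 at alpha = 0.05.


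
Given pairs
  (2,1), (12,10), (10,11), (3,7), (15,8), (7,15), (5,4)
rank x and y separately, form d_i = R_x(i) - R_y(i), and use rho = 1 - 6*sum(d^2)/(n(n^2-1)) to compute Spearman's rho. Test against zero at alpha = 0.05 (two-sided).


Step 1: Rank x and y separately (midranks; no ties here).
rank(x): 2->1, 12->6, 10->5, 3->2, 15->7, 7->4, 5->3
rank(y): 1->1, 10->5, 11->6, 7->3, 8->4, 15->7, 4->2
Step 2: d_i = R_x(i) - R_y(i); compute d_i^2.
  (1-1)^2=0, (6-5)^2=1, (5-6)^2=1, (2-3)^2=1, (7-4)^2=9, (4-7)^2=9, (3-2)^2=1
sum(d^2) = 22.
Step 3: rho = 1 - 6*22 / (7*(7^2 - 1)) = 1 - 132/336 = 0.607143.
Step 4: Under H0, t = rho * sqrt((n-2)/(1-rho^2)) = 1.7086 ~ t(5).
Step 5: Two-sided p-value from the t-distribution with 5 df = 0.148231.
Step 6: alpha = 0.05. fail to reject H0.

rho = 0.6071, p = 0.148231, fail to reject H0 at alpha = 0.05.


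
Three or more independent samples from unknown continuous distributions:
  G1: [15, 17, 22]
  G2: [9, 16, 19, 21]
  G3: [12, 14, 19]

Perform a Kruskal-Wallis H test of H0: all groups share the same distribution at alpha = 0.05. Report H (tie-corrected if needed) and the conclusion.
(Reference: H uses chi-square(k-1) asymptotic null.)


Step 1: Combine all N = 10 observations and assign midranks.
sorted (value, group, rank): (9,G2,1), (12,G3,2), (14,G3,3), (15,G1,4), (16,G2,5), (17,G1,6), (19,G2,7.5), (19,G3,7.5), (21,G2,9), (22,G1,10)
Step 2: Sum ranks within each group.
R_1 = 20 (n_1 = 3)
R_2 = 22.5 (n_2 = 4)
R_3 = 12.5 (n_3 = 3)
Step 3: H = 12/(N(N+1)) * sum(R_i^2/n_i) - 3(N+1)
     = 12/(10*11) * (20^2/3 + 22.5^2/4 + 12.5^2/3) - 3*11
     = 0.109091 * 311.979 - 33
     = 1.034091.
Step 4: Ties present; correction factor C = 1 - 6/(10^3 - 10) = 0.993939. Corrected H = 1.034091 / 0.993939 = 1.040396.
Step 5: Under H0, H ~ chi^2(2); p-value = 0.594403.
Step 6: alpha = 0.05. fail to reject H0.

H = 1.0404, df = 2, p = 0.594403, fail to reject H0.


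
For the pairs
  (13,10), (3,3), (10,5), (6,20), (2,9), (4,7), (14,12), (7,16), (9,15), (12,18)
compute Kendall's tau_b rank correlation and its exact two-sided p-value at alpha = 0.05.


Step 1: Enumerate the 45 unordered pairs (i,j) with i<j and classify each by sign(x_j-x_i) * sign(y_j-y_i).
  (1,2):dx=-10,dy=-7->C; (1,3):dx=-3,dy=-5->C; (1,4):dx=-7,dy=+10->D; (1,5):dx=-11,dy=-1->C
  (1,6):dx=-9,dy=-3->C; (1,7):dx=+1,dy=+2->C; (1,8):dx=-6,dy=+6->D; (1,9):dx=-4,dy=+5->D
  (1,10):dx=-1,dy=+8->D; (2,3):dx=+7,dy=+2->C; (2,4):dx=+3,dy=+17->C; (2,5):dx=-1,dy=+6->D
  (2,6):dx=+1,dy=+4->C; (2,7):dx=+11,dy=+9->C; (2,8):dx=+4,dy=+13->C; (2,9):dx=+6,dy=+12->C
  (2,10):dx=+9,dy=+15->C; (3,4):dx=-4,dy=+15->D; (3,5):dx=-8,dy=+4->D; (3,6):dx=-6,dy=+2->D
  (3,7):dx=+4,dy=+7->C; (3,8):dx=-3,dy=+11->D; (3,9):dx=-1,dy=+10->D; (3,10):dx=+2,dy=+13->C
  (4,5):dx=-4,dy=-11->C; (4,6):dx=-2,dy=-13->C; (4,7):dx=+8,dy=-8->D; (4,8):dx=+1,dy=-4->D
  (4,9):dx=+3,dy=-5->D; (4,10):dx=+6,dy=-2->D; (5,6):dx=+2,dy=-2->D; (5,7):dx=+12,dy=+3->C
  (5,8):dx=+5,dy=+7->C; (5,9):dx=+7,dy=+6->C; (5,10):dx=+10,dy=+9->C; (6,7):dx=+10,dy=+5->C
  (6,8):dx=+3,dy=+9->C; (6,9):dx=+5,dy=+8->C; (6,10):dx=+8,dy=+11->C; (7,8):dx=-7,dy=+4->D
  (7,9):dx=-5,dy=+3->D; (7,10):dx=-2,dy=+6->D; (8,9):dx=+2,dy=-1->D; (8,10):dx=+5,dy=+2->C
  (9,10):dx=+3,dy=+3->C
Step 2: C = 26, D = 19, total pairs = 45.
Step 3: tau = (C - D)/(n(n-1)/2) = (26 - 19)/45 = 0.155556.
Step 4: Exact two-sided p-value (enumerate n! = 3628800 permutations of y under H0): p = 0.600654.
Step 5: alpha = 0.05. fail to reject H0.

tau_b = 0.1556 (C=26, D=19), p = 0.600654, fail to reject H0.
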